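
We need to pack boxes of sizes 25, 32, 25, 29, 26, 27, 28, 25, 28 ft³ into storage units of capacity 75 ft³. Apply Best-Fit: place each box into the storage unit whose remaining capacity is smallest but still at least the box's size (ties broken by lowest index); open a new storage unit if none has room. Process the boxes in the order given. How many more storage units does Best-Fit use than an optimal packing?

Best-Fit: [25,32] [25,29] [26,27] [28,25] [28] → 5 storage units.
Total size 245 ft³; any packing needs at least ⌈245/75⌉ = 4 storage units.
An optimal packing achieves that bound: [32,29] [28,28] [27,26] [25,25,25] → 4 storage units.
Excess: 5 − 4 = 1.

1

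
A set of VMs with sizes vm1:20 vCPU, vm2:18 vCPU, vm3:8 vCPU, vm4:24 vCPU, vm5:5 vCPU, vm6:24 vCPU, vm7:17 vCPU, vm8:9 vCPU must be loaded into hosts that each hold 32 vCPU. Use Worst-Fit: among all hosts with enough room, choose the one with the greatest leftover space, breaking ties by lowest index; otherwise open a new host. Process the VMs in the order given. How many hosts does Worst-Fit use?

vm1 (20 vCPU) → host 1 (remaining 12 vCPU)
vm2 (18 vCPU) → host 2 (remaining 14 vCPU)
vm3 (8 vCPU) → host 2 (remaining 6 vCPU)
vm4 (24 vCPU) → host 3 (remaining 8 vCPU)
vm5 (5 vCPU) → host 1 (remaining 7 vCPU)
vm6 (24 vCPU) → host 4 (remaining 8 vCPU)
vm7 (17 vCPU) → host 5 (remaining 15 vCPU)
vm8 (9 vCPU) → host 5 (remaining 6 vCPU)

5 hosts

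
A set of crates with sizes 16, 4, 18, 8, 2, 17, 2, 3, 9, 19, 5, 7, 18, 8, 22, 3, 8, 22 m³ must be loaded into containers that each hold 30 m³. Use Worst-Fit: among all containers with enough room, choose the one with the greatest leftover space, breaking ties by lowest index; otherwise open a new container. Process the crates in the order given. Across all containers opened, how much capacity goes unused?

16 m³ → container 1 (remaining 14 m³)
4 m³ → container 1 (remaining 10 m³)
18 m³ → container 2 (remaining 12 m³)
8 m³ → container 2 (remaining 4 m³)
2 m³ → container 1 (remaining 8 m³)
17 m³ → container 3 (remaining 13 m³)
2 m³ → container 3 (remaining 11 m³)
3 m³ → container 3 (remaining 8 m³)
9 m³ → container 4 (remaining 21 m³)
19 m³ → container 4 (remaining 2 m³)
5 m³ → container 1 (remaining 3 m³)
7 m³ → container 3 (remaining 1 m³)
18 m³ → container 5 (remaining 12 m³)
8 m³ → container 5 (remaining 4 m³)
22 m³ → container 6 (remaining 8 m³)
3 m³ → container 6 (remaining 5 m³)
8 m³ → container 7 (remaining 22 m³)
22 m³ → container 7 (remaining 0 m³)
7 containers × 30 m³ = 210 m³; used 191 m³; unused 19 m³.

19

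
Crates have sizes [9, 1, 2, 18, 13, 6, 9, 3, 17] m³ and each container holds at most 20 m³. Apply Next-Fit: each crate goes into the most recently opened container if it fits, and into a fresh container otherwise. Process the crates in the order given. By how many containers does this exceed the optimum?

Next-Fit: [9,1,2] [18] [13,6] [9,3] [17] → 5 containers.
Total size 78 m³; any packing needs at least ⌈78/20⌉ = 4 containers.
An optimal packing achieves that bound: [18,2] [17,3] [13,6,1] [9,9] → 4 containers.
Excess: 5 − 4 = 1.

1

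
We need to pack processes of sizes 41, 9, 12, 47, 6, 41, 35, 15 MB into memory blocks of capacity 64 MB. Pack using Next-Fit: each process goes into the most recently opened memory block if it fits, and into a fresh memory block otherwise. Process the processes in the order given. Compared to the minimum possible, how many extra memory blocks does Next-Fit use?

0

Next-Fit: [41,9,12] [47,6] [41] [35,15] → 4 memory blocks.
Total size 206 MB; any packing needs at least ⌈206/64⌉ = 4 memory blocks.
So 4 is already optimal.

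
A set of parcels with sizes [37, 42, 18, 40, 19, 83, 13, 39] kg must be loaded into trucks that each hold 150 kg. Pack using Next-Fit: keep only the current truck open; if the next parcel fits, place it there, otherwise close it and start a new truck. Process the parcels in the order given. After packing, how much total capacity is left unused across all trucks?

159

37 kg → truck 1 (remaining 113 kg)
42 kg → truck 1 (remaining 71 kg)
18 kg → truck 1 (remaining 53 kg)
40 kg → truck 1 (remaining 13 kg)
19 kg → truck 2 (remaining 131 kg)
83 kg → truck 2 (remaining 48 kg)
13 kg → truck 2 (remaining 35 kg)
39 kg → truck 3 (remaining 111 kg)
3 trucks × 150 kg = 450 kg; used 291 kg; unused 159 kg.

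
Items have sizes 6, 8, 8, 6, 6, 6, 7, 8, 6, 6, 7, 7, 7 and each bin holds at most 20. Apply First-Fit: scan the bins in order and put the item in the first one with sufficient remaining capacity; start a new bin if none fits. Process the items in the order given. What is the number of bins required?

5

bin 1: place 6, 14 left
bin 1: place 8, 6 left
bin 2: place 8, 12 left
bin 1: place 6, 0 left
bin 2: place 6, 6 left
bin 2: place 6, 0 left
bin 3: place 7, 13 left
bin 3: place 8, 5 left
bin 4: place 6, 14 left
bin 4: place 6, 8 left
bin 4: place 7, 1 left
bin 5: place 7, 13 left
bin 5: place 7, 6 left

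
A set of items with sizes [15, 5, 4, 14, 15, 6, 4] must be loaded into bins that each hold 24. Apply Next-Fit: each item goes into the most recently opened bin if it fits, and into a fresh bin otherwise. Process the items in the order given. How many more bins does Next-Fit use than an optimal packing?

Next-Fit: [15,5,4] [14] [15,6] [4] → 4 bins.
Total size 63; any packing needs at least ⌈63/24⌉ = 3 bins.
An optimal packing achieves that bound: [15,6] [15,5,4] [14,4] → 3 bins.
Excess: 4 − 3 = 1.

1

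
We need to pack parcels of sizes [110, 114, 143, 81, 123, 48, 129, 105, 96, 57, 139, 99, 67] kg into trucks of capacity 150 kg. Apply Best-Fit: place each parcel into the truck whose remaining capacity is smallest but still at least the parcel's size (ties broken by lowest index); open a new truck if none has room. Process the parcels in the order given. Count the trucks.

110 kg → truck 1 (remaining 40 kg)
114 kg → truck 2 (remaining 36 kg)
143 kg → truck 3 (remaining 7 kg)
81 kg → truck 4 (remaining 69 kg)
123 kg → truck 5 (remaining 27 kg)
48 kg → truck 4 (remaining 21 kg)
129 kg → truck 6 (remaining 21 kg)
105 kg → truck 7 (remaining 45 kg)
96 kg → truck 8 (remaining 54 kg)
57 kg → truck 9 (remaining 93 kg)
139 kg → truck 10 (remaining 11 kg)
99 kg → truck 11 (remaining 51 kg)
67 kg → truck 9 (remaining 26 kg)
Final trucks: [110] [114] [143] [81,48] [123] [129] [105] [96] [57,67] [139] [99].

11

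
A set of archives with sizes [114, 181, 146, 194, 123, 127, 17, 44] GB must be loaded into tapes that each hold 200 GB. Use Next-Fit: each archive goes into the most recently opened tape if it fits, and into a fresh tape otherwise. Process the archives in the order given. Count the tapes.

6

Put 114 GB in tape 1; 86 GB remain.
Put 181 GB in tape 2; 19 GB remain.
Put 146 GB in tape 3; 54 GB remain.
Put 194 GB in tape 4; 6 GB remain.
Put 123 GB in tape 5; 77 GB remain.
Put 127 GB in tape 6; 73 GB remain.
Put 17 GB in tape 6; 56 GB remain.
Put 44 GB in tape 6; 12 GB remain.
Final tapes: [114] [181] [146] [194] [123] [127,17,44].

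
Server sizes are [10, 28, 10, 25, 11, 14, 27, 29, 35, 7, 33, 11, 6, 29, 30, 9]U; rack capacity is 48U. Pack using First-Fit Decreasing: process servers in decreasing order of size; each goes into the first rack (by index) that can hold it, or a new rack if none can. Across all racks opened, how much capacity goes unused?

70

Sorted descending: 35, 33, 30, 29, 29, 28, 27, 25, 14, 11, 11, 10, 10, 9, 7, 6.
35U → rack 1 (remaining 13U)
33U → rack 2 (remaining 15U)
30U → rack 3 (remaining 18U)
29U → rack 4 (remaining 19U)
29U → rack 5 (remaining 19U)
28U → rack 6 (remaining 20U)
27U → rack 7 (remaining 21U)
25U → rack 8 (remaining 23U)
14U → rack 2 (remaining 1U)
11U → rack 1 (remaining 2U)
11U → rack 3 (remaining 7U)
10U → rack 4 (remaining 9U)
10U → rack 5 (remaining 9U)
9U → rack 4 (remaining 0U)
7U → rack 3 (remaining 0U)
6U → rack 5 (remaining 3U)
8 racks × 48U = 384U; used 314U; unused 70U.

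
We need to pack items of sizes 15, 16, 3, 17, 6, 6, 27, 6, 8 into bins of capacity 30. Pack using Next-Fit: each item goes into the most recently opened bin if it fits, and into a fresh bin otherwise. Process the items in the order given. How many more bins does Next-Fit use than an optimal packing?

Next-Fit: [15] [16,3] [17,6,6] [27] [6,8] → 5 bins.
Total size 104; any packing needs at least ⌈104/30⌉ = 4 bins.
An optimal packing achieves that bound: [27,3] [17,8] [16,6,6] [15,6] → 4 bins.
Excess: 5 − 4 = 1.

1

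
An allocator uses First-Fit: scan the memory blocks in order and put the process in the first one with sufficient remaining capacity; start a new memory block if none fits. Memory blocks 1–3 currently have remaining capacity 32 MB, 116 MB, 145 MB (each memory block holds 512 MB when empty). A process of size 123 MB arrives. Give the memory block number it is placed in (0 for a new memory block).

Memory blocks with room: memory block 3 (145 MB).
The first with room is memory block 3.

3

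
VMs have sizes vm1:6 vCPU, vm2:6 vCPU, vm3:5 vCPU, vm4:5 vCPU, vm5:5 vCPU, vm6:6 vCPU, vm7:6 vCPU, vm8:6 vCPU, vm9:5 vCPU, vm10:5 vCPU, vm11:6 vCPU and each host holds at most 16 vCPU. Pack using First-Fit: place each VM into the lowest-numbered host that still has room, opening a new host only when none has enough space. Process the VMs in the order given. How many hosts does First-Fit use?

5 hosts

vm1 (6 vCPU) → host 1 (remaining 10 vCPU)
vm2 (6 vCPU) → host 1 (remaining 4 vCPU)
vm3 (5 vCPU) → host 2 (remaining 11 vCPU)
vm4 (5 vCPU) → host 2 (remaining 6 vCPU)
vm5 (5 vCPU) → host 2 (remaining 1 vCPU)
vm6 (6 vCPU) → host 3 (remaining 10 vCPU)
vm7 (6 vCPU) → host 3 (remaining 4 vCPU)
vm8 (6 vCPU) → host 4 (remaining 10 vCPU)
vm9 (5 vCPU) → host 4 (remaining 5 vCPU)
vm10 (5 vCPU) → host 4 (remaining 0 vCPU)
vm11 (6 vCPU) → host 5 (remaining 10 vCPU)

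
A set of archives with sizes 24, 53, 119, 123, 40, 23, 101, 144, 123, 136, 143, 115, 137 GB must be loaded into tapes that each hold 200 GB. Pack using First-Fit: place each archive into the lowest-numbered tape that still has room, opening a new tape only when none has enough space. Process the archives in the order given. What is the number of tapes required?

9 tapes

Put 24 GB in tape 1; 176 GB remain.
Put 53 GB in tape 1; 123 GB remain.
Put 119 GB in tape 1; 4 GB remain.
Put 123 GB in tape 2; 77 GB remain.
Put 40 GB in tape 2; 37 GB remain.
Put 23 GB in tape 2; 14 GB remain.
Put 101 GB in tape 3; 99 GB remain.
Put 144 GB in tape 4; 56 GB remain.
Put 123 GB in tape 5; 77 GB remain.
Put 136 GB in tape 6; 64 GB remain.
Put 143 GB in tape 7; 57 GB remain.
Put 115 GB in tape 8; 85 GB remain.
Put 137 GB in tape 9; 63 GB remain.
Final tapes: [24,53,119] [123,40,23] [101] [144] [123] [136] [143] [115] [137].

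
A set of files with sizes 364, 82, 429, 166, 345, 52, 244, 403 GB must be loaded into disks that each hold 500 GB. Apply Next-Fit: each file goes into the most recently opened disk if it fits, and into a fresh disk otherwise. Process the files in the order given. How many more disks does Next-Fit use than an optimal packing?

Next-Fit: [364,82] [429] [166] [345,52] [244] [403] → 6 disks.
Total size 2085 GB; any packing needs at least ⌈2085/500⌉ = 5 disks.
An optimal packing achieves that bound: [429,52] [403,82] [364] [345] [244,166] → 5 disks.
Excess: 6 − 5 = 1.

1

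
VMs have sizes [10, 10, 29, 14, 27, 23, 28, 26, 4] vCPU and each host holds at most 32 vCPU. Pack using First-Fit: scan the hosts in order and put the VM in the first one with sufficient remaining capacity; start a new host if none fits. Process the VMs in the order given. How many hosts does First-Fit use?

7 hosts

10 vCPU → host 1 (remaining 22 vCPU)
10 vCPU → host 1 (remaining 12 vCPU)
29 vCPU → host 2 (remaining 3 vCPU)
14 vCPU → host 3 (remaining 18 vCPU)
27 vCPU → host 4 (remaining 5 vCPU)
23 vCPU → host 5 (remaining 9 vCPU)
28 vCPU → host 6 (remaining 4 vCPU)
26 vCPU → host 7 (remaining 6 vCPU)
4 vCPU → host 1 (remaining 8 vCPU)
Final hosts: [10,10,4] [29] [14] [27] [23] [28] [26].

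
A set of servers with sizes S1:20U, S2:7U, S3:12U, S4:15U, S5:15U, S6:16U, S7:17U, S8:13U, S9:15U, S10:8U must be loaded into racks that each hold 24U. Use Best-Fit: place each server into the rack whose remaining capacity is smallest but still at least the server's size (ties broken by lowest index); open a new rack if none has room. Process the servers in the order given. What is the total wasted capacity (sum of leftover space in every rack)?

54

S1 (20U) → rack 1 (remaining 4U)
S2 (7U) → rack 2 (remaining 17U)
S3 (12U) → rack 2 (remaining 5U)
S4 (15U) → rack 3 (remaining 9U)
S5 (15U) → rack 4 (remaining 9U)
S6 (16U) → rack 5 (remaining 8U)
S7 (17U) → rack 6 (remaining 7U)
S8 (13U) → rack 7 (remaining 11U)
S9 (15U) → rack 8 (remaining 9U)
S10 (8U) → rack 5 (remaining 0U)
8 racks × 24U = 192U; used 138U; unused 54U.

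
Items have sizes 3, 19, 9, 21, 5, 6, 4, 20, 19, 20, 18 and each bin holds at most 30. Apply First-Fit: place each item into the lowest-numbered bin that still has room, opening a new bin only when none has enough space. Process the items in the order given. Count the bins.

6

bin 1: place 3, 27 left
bin 1: place 19, 8 left
bin 2: place 9, 21 left
bin 2: place 21, 0 left
bin 1: place 5, 3 left
bin 3: place 6, 24 left
bin 3: place 4, 20 left
bin 3: place 20, 0 left
bin 4: place 19, 11 left
bin 5: place 20, 10 left
bin 6: place 18, 12 left
Final bins: [3,19,5] [9,21] [6,4,20] [19] [20] [18].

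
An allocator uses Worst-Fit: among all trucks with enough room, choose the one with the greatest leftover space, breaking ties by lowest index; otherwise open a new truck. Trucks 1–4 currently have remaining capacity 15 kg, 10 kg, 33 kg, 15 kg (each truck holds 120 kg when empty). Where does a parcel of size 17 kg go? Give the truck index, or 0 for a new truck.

3

Trucks with room: truck 3 (33 kg).
Most room is truck 3 with 33 kg free.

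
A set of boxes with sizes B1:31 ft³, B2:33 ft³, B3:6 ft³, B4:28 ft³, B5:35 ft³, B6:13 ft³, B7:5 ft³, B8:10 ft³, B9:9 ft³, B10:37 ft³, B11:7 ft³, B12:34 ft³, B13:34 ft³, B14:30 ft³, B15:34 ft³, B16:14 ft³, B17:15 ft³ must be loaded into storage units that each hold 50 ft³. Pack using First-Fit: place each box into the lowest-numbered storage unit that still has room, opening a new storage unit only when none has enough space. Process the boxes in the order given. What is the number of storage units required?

9

storage unit 1: place B1 (31 ft³), 19 ft³ left
storage unit 2: place B2 (33 ft³), 17 ft³ left
storage unit 1: place B3 (6 ft³), 13 ft³ left
storage unit 3: place B4 (28 ft³), 22 ft³ left
storage unit 4: place B5 (35 ft³), 15 ft³ left
storage unit 1: place B6 (13 ft³), 0 ft³ left
storage unit 2: place B7 (5 ft³), 12 ft³ left
storage unit 2: place B8 (10 ft³), 2 ft³ left
storage unit 3: place B9 (9 ft³), 13 ft³ left
storage unit 5: place B10 (37 ft³), 13 ft³ left
storage unit 3: place B11 (7 ft³), 6 ft³ left
storage unit 6: place B12 (34 ft³), 16 ft³ left
storage unit 7: place B13 (34 ft³), 16 ft³ left
storage unit 8: place B14 (30 ft³), 20 ft³ left
storage unit 9: place B15 (34 ft³), 16 ft³ left
storage unit 4: place B16 (14 ft³), 1 ft³ left
storage unit 6: place B17 (15 ft³), 1 ft³ left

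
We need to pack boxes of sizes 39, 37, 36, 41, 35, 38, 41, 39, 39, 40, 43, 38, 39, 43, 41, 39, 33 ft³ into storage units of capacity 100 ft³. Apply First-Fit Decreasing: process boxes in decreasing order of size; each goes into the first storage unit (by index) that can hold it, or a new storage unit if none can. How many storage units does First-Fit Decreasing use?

9 storage units

Sorted descending: 43, 43, 41, 41, 41, 40, 39, 39, 39, 39, 39, 38, 38, 37, 36, 35, 33.
storage unit 1: place 43 ft³, 57 ft³ left
storage unit 1: place 43 ft³, 14 ft³ left
storage unit 2: place 41 ft³, 59 ft³ left
storage unit 2: place 41 ft³, 18 ft³ left
storage unit 3: place 41 ft³, 59 ft³ left
storage unit 3: place 40 ft³, 19 ft³ left
storage unit 4: place 39 ft³, 61 ft³ left
storage unit 4: place 39 ft³, 22 ft³ left
storage unit 5: place 39 ft³, 61 ft³ left
storage unit 5: place 39 ft³, 22 ft³ left
storage unit 6: place 39 ft³, 61 ft³ left
storage unit 6: place 38 ft³, 23 ft³ left
storage unit 7: place 38 ft³, 62 ft³ left
storage unit 7: place 37 ft³, 25 ft³ left
storage unit 8: place 36 ft³, 64 ft³ left
storage unit 8: place 35 ft³, 29 ft³ left
storage unit 9: place 33 ft³, 67 ft³ left
Final storage units: [43,43] [41,41] [41,40] [39,39] [39,39] [39,38] [38,37] [36,35] [33].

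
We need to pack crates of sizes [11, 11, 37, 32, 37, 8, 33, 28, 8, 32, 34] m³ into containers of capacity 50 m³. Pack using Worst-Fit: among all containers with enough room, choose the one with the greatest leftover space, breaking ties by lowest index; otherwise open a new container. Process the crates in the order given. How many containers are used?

Put 11 m³ in container 1; 39 m³ remain.
Put 11 m³ in container 1; 28 m³ remain.
Put 37 m³ in container 2; 13 m³ remain.
Put 32 m³ in container 3; 18 m³ remain.
Put 37 m³ in container 4; 13 m³ remain.
Put 8 m³ in container 1; 20 m³ remain.
Put 33 m³ in container 5; 17 m³ remain.
Put 28 m³ in container 6; 22 m³ remain.
Put 8 m³ in container 6; 14 m³ remain.
Put 32 m³ in container 7; 18 m³ remain.
Put 34 m³ in container 8; 16 m³ remain.

8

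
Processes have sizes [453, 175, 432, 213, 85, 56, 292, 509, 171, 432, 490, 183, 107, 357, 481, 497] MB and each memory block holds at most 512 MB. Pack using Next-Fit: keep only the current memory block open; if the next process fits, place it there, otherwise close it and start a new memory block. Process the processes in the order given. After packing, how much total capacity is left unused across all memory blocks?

Put 453 MB in memory block 1; 59 MB remain.
Put 175 MB in memory block 2; 337 MB remain.
Put 432 MB in memory block 3; 80 MB remain.
Put 213 MB in memory block 4; 299 MB remain.
Put 85 MB in memory block 4; 214 MB remain.
Put 56 MB in memory block 4; 158 MB remain.
Put 292 MB in memory block 5; 220 MB remain.
Put 509 MB in memory block 6; 3 MB remain.
Put 171 MB in memory block 7; 341 MB remain.
Put 432 MB in memory block 8; 80 MB remain.
Put 490 MB in memory block 9; 22 MB remain.
Put 183 MB in memory block 10; 329 MB remain.
Put 107 MB in memory block 10; 222 MB remain.
Put 357 MB in memory block 11; 155 MB remain.
Put 481 MB in memory block 12; 31 MB remain.
Put 497 MB in memory block 13; 15 MB remain.
13 memory blocks × 512 MB = 6656 MB; used 4933 MB; unused 1723 MB.

1723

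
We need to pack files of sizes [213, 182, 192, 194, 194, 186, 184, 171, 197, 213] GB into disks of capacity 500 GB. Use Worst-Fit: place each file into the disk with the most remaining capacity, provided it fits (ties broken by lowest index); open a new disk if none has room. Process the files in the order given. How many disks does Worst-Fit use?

213 GB → disk 1 (remaining 287 GB)
182 GB → disk 1 (remaining 105 GB)
192 GB → disk 2 (remaining 308 GB)
194 GB → disk 2 (remaining 114 GB)
194 GB → disk 3 (remaining 306 GB)
186 GB → disk 3 (remaining 120 GB)
184 GB → disk 4 (remaining 316 GB)
171 GB → disk 4 (remaining 145 GB)
197 GB → disk 5 (remaining 303 GB)
213 GB → disk 5 (remaining 90 GB)

5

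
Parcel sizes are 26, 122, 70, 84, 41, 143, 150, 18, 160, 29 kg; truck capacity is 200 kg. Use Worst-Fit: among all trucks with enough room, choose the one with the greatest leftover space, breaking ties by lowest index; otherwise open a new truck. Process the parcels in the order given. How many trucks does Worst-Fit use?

Put 26 kg in truck 1; 174 kg remain.
Put 122 kg in truck 1; 52 kg remain.
Put 70 kg in truck 2; 130 kg remain.
Put 84 kg in truck 2; 46 kg remain.
Put 41 kg in truck 1; 11 kg remain.
Put 143 kg in truck 3; 57 kg remain.
Put 150 kg in truck 4; 50 kg remain.
Put 18 kg in truck 3; 39 kg remain.
Put 160 kg in truck 5; 40 kg remain.
Put 29 kg in truck 4; 21 kg remain.

5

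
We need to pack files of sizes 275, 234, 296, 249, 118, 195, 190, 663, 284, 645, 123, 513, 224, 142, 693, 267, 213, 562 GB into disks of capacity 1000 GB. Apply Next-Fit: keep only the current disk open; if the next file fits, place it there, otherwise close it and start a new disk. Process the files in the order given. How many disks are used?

7 disks

Put 275 GB in disk 1; 725 GB remain.
Put 234 GB in disk 1; 491 GB remain.
Put 296 GB in disk 1; 195 GB remain.
Put 249 GB in disk 2; 751 GB remain.
Put 118 GB in disk 2; 633 GB remain.
Put 195 GB in disk 2; 438 GB remain.
Put 190 GB in disk 2; 248 GB remain.
Put 663 GB in disk 3; 337 GB remain.
Put 284 GB in disk 3; 53 GB remain.
Put 645 GB in disk 4; 355 GB remain.
Put 123 GB in disk 4; 232 GB remain.
Put 513 GB in disk 5; 487 GB remain.
Put 224 GB in disk 5; 263 GB remain.
Put 142 GB in disk 5; 121 GB remain.
Put 693 GB in disk 6; 307 GB remain.
Put 267 GB in disk 6; 40 GB remain.
Put 213 GB in disk 7; 787 GB remain.
Put 562 GB in disk 7; 225 GB remain.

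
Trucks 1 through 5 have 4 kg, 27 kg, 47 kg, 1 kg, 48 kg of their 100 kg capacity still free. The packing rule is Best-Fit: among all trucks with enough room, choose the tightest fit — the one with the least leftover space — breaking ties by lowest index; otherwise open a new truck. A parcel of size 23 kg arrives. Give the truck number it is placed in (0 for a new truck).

Trucks with room: truck 2 (27 kg), truck 3 (47 kg), truck 5 (48 kg).
Tightest fit is truck 2 with 27 kg free.

2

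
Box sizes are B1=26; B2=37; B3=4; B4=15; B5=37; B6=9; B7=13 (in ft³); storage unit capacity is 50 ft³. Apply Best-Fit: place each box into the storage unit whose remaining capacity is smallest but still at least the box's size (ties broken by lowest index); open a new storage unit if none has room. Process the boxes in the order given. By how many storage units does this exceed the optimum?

Best-Fit: [26,15,9] [37,4] [37,13] → 3 storage units.
Total size 141 ft³; any packing needs at least ⌈141/50⌉ = 3 storage units.
So 3 is already optimal.

0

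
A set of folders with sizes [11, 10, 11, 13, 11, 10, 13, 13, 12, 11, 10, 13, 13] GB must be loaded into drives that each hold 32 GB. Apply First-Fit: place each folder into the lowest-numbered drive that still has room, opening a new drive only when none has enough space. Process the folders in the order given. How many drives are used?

drive 1: place 11 GB, 21 GB left
drive 1: place 10 GB, 11 GB left
drive 1: place 11 GB, 0 GB left
drive 2: place 13 GB, 19 GB left
drive 2: place 11 GB, 8 GB left
drive 3: place 10 GB, 22 GB left
drive 3: place 13 GB, 9 GB left
drive 4: place 13 GB, 19 GB left
drive 4: place 12 GB, 7 GB left
drive 5: place 11 GB, 21 GB left
drive 5: place 10 GB, 11 GB left
drive 6: place 13 GB, 19 GB left
drive 6: place 13 GB, 6 GB left
Final drives: [11,10,11] [13,11] [10,13] [13,12] [11,10] [13,13].

6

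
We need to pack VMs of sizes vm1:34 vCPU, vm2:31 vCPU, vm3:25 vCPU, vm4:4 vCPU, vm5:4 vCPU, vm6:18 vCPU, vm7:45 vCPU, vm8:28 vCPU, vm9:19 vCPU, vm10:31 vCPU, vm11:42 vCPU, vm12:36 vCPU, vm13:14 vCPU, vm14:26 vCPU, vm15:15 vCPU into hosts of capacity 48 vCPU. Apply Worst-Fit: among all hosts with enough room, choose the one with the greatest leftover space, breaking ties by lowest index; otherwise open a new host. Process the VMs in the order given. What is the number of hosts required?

Put vm1 (34 vCPU) in host 1; 14 vCPU remain.
Put vm2 (31 vCPU) in host 2; 17 vCPU remain.
Put vm3 (25 vCPU) in host 3; 23 vCPU remain.
Put vm4 (4 vCPU) in host 3; 19 vCPU remain.
Put vm5 (4 vCPU) in host 3; 15 vCPU remain.
Put vm6 (18 vCPU) in host 4; 30 vCPU remain.
Put vm7 (45 vCPU) in host 5; 3 vCPU remain.
Put vm8 (28 vCPU) in host 4; 2 vCPU remain.
Put vm9 (19 vCPU) in host 6; 29 vCPU remain.
Put vm10 (31 vCPU) in host 7; 17 vCPU remain.
Put vm11 (42 vCPU) in host 8; 6 vCPU remain.
Put vm12 (36 vCPU) in host 9; 12 vCPU remain.
Put vm13 (14 vCPU) in host 6; 15 vCPU remain.
Put vm14 (26 vCPU) in host 10; 22 vCPU remain.
Put vm15 (15 vCPU) in host 10; 7 vCPU remain.

10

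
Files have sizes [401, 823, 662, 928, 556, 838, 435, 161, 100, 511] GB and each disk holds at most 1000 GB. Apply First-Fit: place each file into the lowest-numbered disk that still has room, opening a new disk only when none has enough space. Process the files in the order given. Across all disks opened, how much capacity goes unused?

585

Put 401 GB in disk 1; 599 GB remain.
Put 823 GB in disk 2; 177 GB remain.
Put 662 GB in disk 3; 338 GB remain.
Put 928 GB in disk 4; 72 GB remain.
Put 556 GB in disk 1; 43 GB remain.
Put 838 GB in disk 5; 162 GB remain.
Put 435 GB in disk 6; 565 GB remain.
Put 161 GB in disk 2; 16 GB remain.
Put 100 GB in disk 3; 238 GB remain.
Put 511 GB in disk 6; 54 GB remain.
6 disks × 1000 GB = 6000 GB; used 5415 GB; unused 585 GB.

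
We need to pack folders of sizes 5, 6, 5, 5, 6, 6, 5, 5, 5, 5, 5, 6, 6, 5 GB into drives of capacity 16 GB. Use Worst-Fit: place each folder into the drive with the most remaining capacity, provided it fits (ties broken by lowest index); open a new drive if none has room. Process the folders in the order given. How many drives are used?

5 drives

Put 5 GB in drive 1; 11 GB remain.
Put 6 GB in drive 1; 5 GB remain.
Put 5 GB in drive 1; 0 GB remain.
Put 5 GB in drive 2; 11 GB remain.
Put 6 GB in drive 2; 5 GB remain.
Put 6 GB in drive 3; 10 GB remain.
Put 5 GB in drive 3; 5 GB remain.
Put 5 GB in drive 2; 0 GB remain.
Put 5 GB in drive 3; 0 GB remain.
Put 5 GB in drive 4; 11 GB remain.
Put 5 GB in drive 4; 6 GB remain.
Put 6 GB in drive 4; 0 GB remain.
Put 6 GB in drive 5; 10 GB remain.
Put 5 GB in drive 5; 5 GB remain.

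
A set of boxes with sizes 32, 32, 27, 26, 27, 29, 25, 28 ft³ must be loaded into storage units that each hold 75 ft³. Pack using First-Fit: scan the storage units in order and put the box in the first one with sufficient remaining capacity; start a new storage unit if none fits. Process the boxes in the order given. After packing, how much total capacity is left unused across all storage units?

74

Put 32 ft³ in storage unit 1; 43 ft³ remain.
Put 32 ft³ in storage unit 1; 11 ft³ remain.
Put 27 ft³ in storage unit 2; 48 ft³ remain.
Put 26 ft³ in storage unit 2; 22 ft³ remain.
Put 27 ft³ in storage unit 3; 48 ft³ remain.
Put 29 ft³ in storage unit 3; 19 ft³ remain.
Put 25 ft³ in storage unit 4; 50 ft³ remain.
Put 28 ft³ in storage unit 4; 22 ft³ remain.
4 storage units × 75 ft³ = 300 ft³; used 226 ft³; unused 74 ft³.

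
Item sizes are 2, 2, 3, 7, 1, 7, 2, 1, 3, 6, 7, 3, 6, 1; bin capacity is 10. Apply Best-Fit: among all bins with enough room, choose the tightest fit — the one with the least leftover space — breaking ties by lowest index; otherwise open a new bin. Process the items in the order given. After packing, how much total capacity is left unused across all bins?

9

2 → bin 1 (remaining 8)
2 → bin 1 (remaining 6)
3 → bin 1 (remaining 3)
7 → bin 2 (remaining 3)
1 → bin 1 (remaining 2)
7 → bin 3 (remaining 3)
2 → bin 1 (remaining 0)
1 → bin 2 (remaining 2)
3 → bin 3 (remaining 0)
6 → bin 4 (remaining 4)
7 → bin 5 (remaining 3)
3 → bin 5 (remaining 0)
6 → bin 6 (remaining 4)
1 → bin 2 (remaining 1)
6 bins × 10 = 60; used 51; unused 9.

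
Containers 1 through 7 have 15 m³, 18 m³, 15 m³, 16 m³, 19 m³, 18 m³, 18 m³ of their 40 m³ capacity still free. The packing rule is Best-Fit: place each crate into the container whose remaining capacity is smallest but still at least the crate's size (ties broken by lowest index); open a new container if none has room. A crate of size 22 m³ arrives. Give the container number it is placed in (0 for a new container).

No container has ≥ 22 m³ free, so a new container is opened.

0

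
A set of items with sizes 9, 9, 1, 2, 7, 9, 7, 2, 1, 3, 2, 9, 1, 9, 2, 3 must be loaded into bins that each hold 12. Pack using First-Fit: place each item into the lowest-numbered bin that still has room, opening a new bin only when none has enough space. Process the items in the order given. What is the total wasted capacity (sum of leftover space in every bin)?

bin 1: place 9, 3 left
bin 2: place 9, 3 left
bin 1: place 1, 2 left
bin 1: place 2, 0 left
bin 3: place 7, 5 left
bin 4: place 9, 3 left
bin 5: place 7, 5 left
bin 2: place 2, 1 left
bin 2: place 1, 0 left
bin 3: place 3, 2 left
bin 3: place 2, 0 left
bin 6: place 9, 3 left
bin 4: place 1, 2 left
bin 7: place 9, 3 left
bin 4: place 2, 0 left
bin 5: place 3, 2 left
7 bins × 12 = 84; used 76; unused 8.

8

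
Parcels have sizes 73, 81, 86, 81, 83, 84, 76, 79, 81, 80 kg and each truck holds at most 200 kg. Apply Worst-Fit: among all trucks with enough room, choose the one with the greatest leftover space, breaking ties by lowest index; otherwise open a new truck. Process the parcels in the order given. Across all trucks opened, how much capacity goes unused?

196

73 kg → truck 1 (remaining 127 kg)
81 kg → truck 1 (remaining 46 kg)
86 kg → truck 2 (remaining 114 kg)
81 kg → truck 2 (remaining 33 kg)
83 kg → truck 3 (remaining 117 kg)
84 kg → truck 3 (remaining 33 kg)
76 kg → truck 4 (remaining 124 kg)
79 kg → truck 4 (remaining 45 kg)
81 kg → truck 5 (remaining 119 kg)
80 kg → truck 5 (remaining 39 kg)
5 trucks × 200 kg = 1000 kg; used 804 kg; unused 196 kg.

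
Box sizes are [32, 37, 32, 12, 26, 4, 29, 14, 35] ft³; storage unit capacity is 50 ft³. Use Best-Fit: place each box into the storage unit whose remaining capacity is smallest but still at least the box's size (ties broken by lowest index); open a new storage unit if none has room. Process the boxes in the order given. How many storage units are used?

6

Put 32 ft³ in storage unit 1; 18 ft³ remain.
Put 37 ft³ in storage unit 2; 13 ft³ remain.
Put 32 ft³ in storage unit 3; 18 ft³ remain.
Put 12 ft³ in storage unit 2; 1 ft³ remain.
Put 26 ft³ in storage unit 4; 24 ft³ remain.
Put 4 ft³ in storage unit 1; 14 ft³ remain.
Put 29 ft³ in storage unit 5; 21 ft³ remain.
Put 14 ft³ in storage unit 1; 0 ft³ remain.
Put 35 ft³ in storage unit 6; 15 ft³ remain.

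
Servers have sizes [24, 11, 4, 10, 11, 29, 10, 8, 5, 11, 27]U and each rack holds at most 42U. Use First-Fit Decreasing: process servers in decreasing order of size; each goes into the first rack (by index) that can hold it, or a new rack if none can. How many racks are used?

Sorted descending: 29, 27, 24, 11, 11, 11, 10, 10, 8, 5, 4.
rack 1: place 29U, 13U left
rack 2: place 27U, 15U left
rack 3: place 24U, 18U left
rack 1: place 11U, 2U left
rack 2: place 11U, 4U left
rack 3: place 11U, 7U left
rack 4: place 10U, 32U left
rack 4: place 10U, 22U left
rack 4: place 8U, 14U left
rack 3: place 5U, 2U left
rack 2: place 4U, 0U left
Final racks: [29,11] [27,11,4] [24,11,5] [10,10,8].

4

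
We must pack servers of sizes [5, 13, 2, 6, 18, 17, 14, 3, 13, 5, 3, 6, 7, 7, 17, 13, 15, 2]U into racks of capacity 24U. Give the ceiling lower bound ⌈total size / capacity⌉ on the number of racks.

Total size = 5 + 13 + 2 + 6 + 18 + 17 + 14 + 3 + 13 + 5 + 3 + 6 + 7 + 7 + 17 + 13 + 15 + 2 = 166U.
⌈166 / 24⌉ = 7.

7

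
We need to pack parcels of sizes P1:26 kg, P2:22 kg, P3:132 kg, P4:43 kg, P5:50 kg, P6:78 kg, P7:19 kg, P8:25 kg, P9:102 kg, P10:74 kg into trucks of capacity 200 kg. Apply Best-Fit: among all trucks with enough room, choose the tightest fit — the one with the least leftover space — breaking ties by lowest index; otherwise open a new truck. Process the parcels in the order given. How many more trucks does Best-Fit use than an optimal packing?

Best-Fit: [26,22,132,19] [43,50,78,25] [102,74] → 3 trucks.
Total size 571 kg; any packing needs at least ⌈571/200⌉ = 3 trucks.
So 3 is already optimal.

0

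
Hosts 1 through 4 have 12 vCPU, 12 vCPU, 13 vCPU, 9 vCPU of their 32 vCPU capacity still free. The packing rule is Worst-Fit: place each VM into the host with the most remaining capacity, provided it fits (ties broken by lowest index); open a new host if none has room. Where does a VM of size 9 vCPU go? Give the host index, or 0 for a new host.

3

Hosts with room: host 1 (12 vCPU), host 2 (12 vCPU), host 3 (13 vCPU), host 4 (9 vCPU).
Most room is host 3 with 13 vCPU free.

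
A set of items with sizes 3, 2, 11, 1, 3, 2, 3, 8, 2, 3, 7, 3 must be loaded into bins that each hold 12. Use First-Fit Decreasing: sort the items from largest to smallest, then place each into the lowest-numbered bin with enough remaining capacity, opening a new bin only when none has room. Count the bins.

Sorted descending: 11, 8, 7, 3, 3, 3, 3, 3, 2, 2, 2, 1.
Put 11 in bin 1; 1 remain.
Put 8 in bin 2; 4 remain.
Put 7 in bin 3; 5 remain.
Put 3 in bin 2; 1 remain.
Put 3 in bin 3; 2 remain.
Put 3 in bin 4; 9 remain.
Put 3 in bin 4; 6 remain.
Put 3 in bin 4; 3 remain.
Put 2 in bin 3; 0 remain.
Put 2 in bin 4; 1 remain.
Put 2 in bin 5; 10 remain.
Put 1 in bin 1; 0 remain.

5 bins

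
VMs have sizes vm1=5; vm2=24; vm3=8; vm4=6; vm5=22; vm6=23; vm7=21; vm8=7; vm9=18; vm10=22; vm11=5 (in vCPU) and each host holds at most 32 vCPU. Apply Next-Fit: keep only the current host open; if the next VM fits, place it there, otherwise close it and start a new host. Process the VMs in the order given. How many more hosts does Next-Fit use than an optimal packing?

Next-Fit: [5,24] [8,6] [22] [23] [21,7] [18] [22,5] → 7 hosts.
Total size 161 vCPU; any packing needs at least ⌈161/32⌉ = 6 hosts.
An optimal packing achieves that bound: [24,8] [23,7] [22,6] [22,5,5] [21] [18] → 6 hosts.
Excess: 7 − 6 = 1.

1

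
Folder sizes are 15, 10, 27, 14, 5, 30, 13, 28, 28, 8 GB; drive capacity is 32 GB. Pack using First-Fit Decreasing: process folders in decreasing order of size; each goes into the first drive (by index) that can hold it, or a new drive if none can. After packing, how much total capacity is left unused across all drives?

14

Sorted descending: 30, 28, 28, 27, 15, 14, 13, 10, 8, 5.
30 GB → drive 1 (remaining 2 GB)
28 GB → drive 2 (remaining 4 GB)
28 GB → drive 3 (remaining 4 GB)
27 GB → drive 4 (remaining 5 GB)
15 GB → drive 5 (remaining 17 GB)
14 GB → drive 5 (remaining 3 GB)
13 GB → drive 6 (remaining 19 GB)
10 GB → drive 6 (remaining 9 GB)
8 GB → drive 6 (remaining 1 GB)
5 GB → drive 4 (remaining 0 GB)
6 drives × 32 GB = 192 GB; used 178 GB; unused 14 GB.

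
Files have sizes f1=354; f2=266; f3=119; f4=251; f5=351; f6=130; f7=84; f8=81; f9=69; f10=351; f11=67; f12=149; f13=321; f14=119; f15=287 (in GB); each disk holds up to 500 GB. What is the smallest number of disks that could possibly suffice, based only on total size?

Total size = 354 + 266 + 119 + 251 + 351 + 130 + 84 + 81 + 69 + 351 + 67 + 149 + 321 + 119 + 287 = 2999 GB.
⌈2999 / 500⌉ = 6.

6 disks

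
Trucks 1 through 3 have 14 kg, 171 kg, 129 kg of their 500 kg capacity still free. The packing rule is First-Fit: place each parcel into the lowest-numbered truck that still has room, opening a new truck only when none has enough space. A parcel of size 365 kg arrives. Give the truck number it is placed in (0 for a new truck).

0

No truck has ≥ 365 kg free, so a new truck is opened.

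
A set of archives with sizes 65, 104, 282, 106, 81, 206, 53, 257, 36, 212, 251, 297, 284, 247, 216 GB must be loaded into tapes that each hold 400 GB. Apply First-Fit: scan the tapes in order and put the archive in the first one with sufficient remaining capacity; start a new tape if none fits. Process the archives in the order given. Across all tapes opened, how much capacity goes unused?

1303

Put 65 GB in tape 1; 335 GB remain.
Put 104 GB in tape 1; 231 GB remain.
Put 282 GB in tape 2; 118 GB remain.
Put 106 GB in tape 1; 125 GB remain.
Put 81 GB in tape 1; 44 GB remain.
Put 206 GB in tape 3; 194 GB remain.
Put 53 GB in tape 2; 65 GB remain.
Put 257 GB in tape 4; 143 GB remain.
Put 36 GB in tape 1; 8 GB remain.
Put 212 GB in tape 5; 188 GB remain.
Put 251 GB in tape 6; 149 GB remain.
Put 297 GB in tape 7; 103 GB remain.
Put 284 GB in tape 8; 116 GB remain.
Put 247 GB in tape 9; 153 GB remain.
Put 216 GB in tape 10; 184 GB remain.
10 tapes × 400 GB = 4000 GB; used 2697 GB; unused 1303 GB.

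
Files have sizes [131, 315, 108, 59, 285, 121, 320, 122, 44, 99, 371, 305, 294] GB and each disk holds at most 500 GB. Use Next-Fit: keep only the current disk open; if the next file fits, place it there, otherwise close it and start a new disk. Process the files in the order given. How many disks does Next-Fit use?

7

131 GB → disk 1 (remaining 369 GB)
315 GB → disk 1 (remaining 54 GB)
108 GB → disk 2 (remaining 392 GB)
59 GB → disk 2 (remaining 333 GB)
285 GB → disk 2 (remaining 48 GB)
121 GB → disk 3 (remaining 379 GB)
320 GB → disk 3 (remaining 59 GB)
122 GB → disk 4 (remaining 378 GB)
44 GB → disk 4 (remaining 334 GB)
99 GB → disk 4 (remaining 235 GB)
371 GB → disk 5 (remaining 129 GB)
305 GB → disk 6 (remaining 195 GB)
294 GB → disk 7 (remaining 206 GB)
Final disks: [131,315] [108,59,285] [121,320] [122,44,99] [371] [305] [294].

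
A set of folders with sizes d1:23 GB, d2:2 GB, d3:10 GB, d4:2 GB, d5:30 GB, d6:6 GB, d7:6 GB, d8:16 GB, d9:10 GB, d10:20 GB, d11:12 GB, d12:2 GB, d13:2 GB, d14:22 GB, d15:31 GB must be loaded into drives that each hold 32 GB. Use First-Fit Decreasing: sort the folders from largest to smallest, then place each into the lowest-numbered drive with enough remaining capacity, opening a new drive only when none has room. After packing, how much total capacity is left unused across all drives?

30

Sorted descending: 31, 30, 23, 22, 20, 16, 12, 10, 10, 6, 6, 2, 2, 2, 2.
Put 31 GB in drive 1; 1 GB remain.
Put 30 GB in drive 2; 2 GB remain.
Put 23 GB in drive 3; 9 GB remain.
Put 22 GB in drive 4; 10 GB remain.
Put 20 GB in drive 5; 12 GB remain.
Put 16 GB in drive 6; 16 GB remain.
Put 12 GB in drive 5; 0 GB remain.
Put 10 GB in drive 4; 0 GB remain.
Put 10 GB in drive 6; 6 GB remain.
Put 6 GB in drive 3; 3 GB remain.
Put 6 GB in drive 6; 0 GB remain.
Put 2 GB in drive 2; 0 GB remain.
Put 2 GB in drive 3; 1 GB remain.
Put 2 GB in drive 7; 30 GB remain.
Put 2 GB in drive 7; 28 GB remain.
7 drives × 32 GB = 224 GB; used 194 GB; unused 30 GB.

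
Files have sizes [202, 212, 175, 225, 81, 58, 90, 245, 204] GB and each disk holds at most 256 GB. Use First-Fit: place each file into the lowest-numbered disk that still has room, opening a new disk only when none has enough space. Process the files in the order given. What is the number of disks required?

Put 202 GB in disk 1; 54 GB remain.
Put 212 GB in disk 2; 44 GB remain.
Put 175 GB in disk 3; 81 GB remain.
Put 225 GB in disk 4; 31 GB remain.
Put 81 GB in disk 3; 0 GB remain.
Put 58 GB in disk 5; 198 GB remain.
Put 90 GB in disk 5; 108 GB remain.
Put 245 GB in disk 6; 11 GB remain.
Put 204 GB in disk 7; 52 GB remain.
Final disks: [202] [212] [175,81] [225] [58,90] [245] [204].

7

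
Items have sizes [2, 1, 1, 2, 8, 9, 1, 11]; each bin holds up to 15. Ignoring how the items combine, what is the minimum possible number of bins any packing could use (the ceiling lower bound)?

Total size = 2 + 1 + 1 + 2 + 8 + 9 + 1 + 11 = 35.
⌈35 / 15⌉ = 3.

3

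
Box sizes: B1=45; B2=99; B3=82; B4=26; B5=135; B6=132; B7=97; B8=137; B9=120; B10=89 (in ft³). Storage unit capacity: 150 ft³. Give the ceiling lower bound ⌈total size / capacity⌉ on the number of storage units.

Total size = 45 + 99 + 82 + 26 + 135 + 132 + 97 + 137 + 120 + 89 = 962 ft³.
⌈962 / 150⌉ = 7.

7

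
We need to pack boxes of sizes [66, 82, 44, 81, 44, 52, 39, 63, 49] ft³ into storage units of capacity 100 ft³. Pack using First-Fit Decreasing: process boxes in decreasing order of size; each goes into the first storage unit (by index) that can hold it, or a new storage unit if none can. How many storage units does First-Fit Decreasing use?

7

Sorted descending: 82, 81, 66, 63, 52, 49, 44, 44, 39.
storage unit 1: place 82 ft³, 18 ft³ left
storage unit 2: place 81 ft³, 19 ft³ left
storage unit 3: place 66 ft³, 34 ft³ left
storage unit 4: place 63 ft³, 37 ft³ left
storage unit 5: place 52 ft³, 48 ft³ left
storage unit 6: place 49 ft³, 51 ft³ left
storage unit 5: place 44 ft³, 4 ft³ left
storage unit 6: place 44 ft³, 7 ft³ left
storage unit 7: place 39 ft³, 61 ft³ left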